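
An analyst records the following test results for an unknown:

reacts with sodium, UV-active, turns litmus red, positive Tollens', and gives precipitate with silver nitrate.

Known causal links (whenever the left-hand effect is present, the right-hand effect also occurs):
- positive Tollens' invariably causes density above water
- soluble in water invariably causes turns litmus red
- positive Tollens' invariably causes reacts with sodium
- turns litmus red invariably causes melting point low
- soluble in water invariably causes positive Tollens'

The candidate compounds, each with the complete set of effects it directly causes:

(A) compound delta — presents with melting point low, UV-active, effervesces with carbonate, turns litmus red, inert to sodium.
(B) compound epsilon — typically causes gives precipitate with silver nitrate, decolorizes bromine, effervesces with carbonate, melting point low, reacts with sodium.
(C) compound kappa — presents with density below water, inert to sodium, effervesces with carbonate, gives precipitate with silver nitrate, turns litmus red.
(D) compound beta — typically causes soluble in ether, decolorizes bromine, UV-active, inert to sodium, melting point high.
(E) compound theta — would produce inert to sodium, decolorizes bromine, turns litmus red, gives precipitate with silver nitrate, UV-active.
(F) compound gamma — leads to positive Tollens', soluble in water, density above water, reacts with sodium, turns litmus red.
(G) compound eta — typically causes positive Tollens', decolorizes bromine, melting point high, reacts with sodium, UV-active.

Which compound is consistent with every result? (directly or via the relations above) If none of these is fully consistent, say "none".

none

Testing each hypothesis:
(A) compound delta — reacts with sodium -; UV-active +; turns litmus red +; positive Tollens' -; gives precipitate with silver nitrate -
(B) compound epsilon — does not account for UV-active, turns litmus red, positive Tollens'
(C) compound kappa — fails on reacts with sodium, UV-active, positive Tollens' (predicts inert to sodium, not reacts with sodium)
(D) compound beta — fails on reacts with sodium, turns litmus red, positive Tollens', gives precipitate with silver nitrate (predicts inert to sodium, not reacts with sodium)
(E) compound theta — fails on reacts with sodium, positive Tollens' (predicts inert to sodium, not reacts with sodium)
(F) compound gamma — does not account for UV-active, gives precipitate with silver nitrate
(G) compound eta — does not account for turns litmus red, gives precipitate with silver nitrate
None of the listed candidates fits everything.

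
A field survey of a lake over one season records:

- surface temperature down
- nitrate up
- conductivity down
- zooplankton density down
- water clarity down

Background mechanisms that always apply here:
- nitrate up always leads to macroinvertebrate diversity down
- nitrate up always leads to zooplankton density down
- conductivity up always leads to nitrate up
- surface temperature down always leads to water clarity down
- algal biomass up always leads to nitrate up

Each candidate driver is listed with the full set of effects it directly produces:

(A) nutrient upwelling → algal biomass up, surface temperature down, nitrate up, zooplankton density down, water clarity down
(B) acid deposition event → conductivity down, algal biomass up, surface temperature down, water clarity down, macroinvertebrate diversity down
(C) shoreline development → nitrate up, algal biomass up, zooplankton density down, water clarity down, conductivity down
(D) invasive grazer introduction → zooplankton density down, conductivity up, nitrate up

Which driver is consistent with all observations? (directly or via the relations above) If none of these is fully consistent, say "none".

B

Per-candidate check:
(A) nutrient upwelling — surface temperature down match; nitrate up match; conductivity down miss; zooplankton density down match; water clarity down match
(B) acid deposition event — accounts for every observation (nitrate up through algal biomass up → nitrate up)
(C) shoreline development — does not account for surface temperature down
(D) invasive grazer introduction — surface temperature down miss; nitrate up match; conductivity down miss; zooplankton density down match; water clarity down miss
Only (B) is consistent with every observation.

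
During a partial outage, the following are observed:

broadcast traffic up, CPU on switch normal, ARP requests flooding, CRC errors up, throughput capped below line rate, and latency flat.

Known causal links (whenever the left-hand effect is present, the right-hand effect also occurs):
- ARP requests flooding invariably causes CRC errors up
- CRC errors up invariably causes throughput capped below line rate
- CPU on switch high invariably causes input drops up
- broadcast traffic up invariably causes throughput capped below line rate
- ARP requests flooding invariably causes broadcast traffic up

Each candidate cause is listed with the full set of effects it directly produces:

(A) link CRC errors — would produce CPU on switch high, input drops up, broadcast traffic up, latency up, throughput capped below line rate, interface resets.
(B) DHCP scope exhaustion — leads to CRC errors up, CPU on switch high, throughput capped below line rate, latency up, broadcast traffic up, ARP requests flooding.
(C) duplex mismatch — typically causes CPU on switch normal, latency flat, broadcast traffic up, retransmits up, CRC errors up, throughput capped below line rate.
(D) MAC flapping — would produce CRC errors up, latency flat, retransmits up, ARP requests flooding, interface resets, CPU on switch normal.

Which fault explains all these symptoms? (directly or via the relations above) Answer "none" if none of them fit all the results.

Testing each hypothesis:
(A) link CRC errors — broadcast traffic up ✓; CPU on switch normal ✗; ARP requests flooding ✗; CRC errors up ✗; throughput capped below line rate ✓; latency flat ✗
(B) DHCP scope exhaustion — broadcast traffic up ✓; CPU on switch normal ✗; ARP requests flooding ✓; CRC errors up ✓; throughput capped below line rate ✓; latency flat ✗
(C) duplex mismatch — does not account for ARP requests flooding
(D) MAC flapping — broadcast traffic up ✓ (by ARP requests flooding → broadcast traffic up); CPU on switch normal ✓; ARP requests flooding ✓; CRC errors up ✓; throughput capped below line rate ✓ (by CRC errors up → throughput capped below line rate); latency flat ✓
Only (D) is consistent with every observation.

D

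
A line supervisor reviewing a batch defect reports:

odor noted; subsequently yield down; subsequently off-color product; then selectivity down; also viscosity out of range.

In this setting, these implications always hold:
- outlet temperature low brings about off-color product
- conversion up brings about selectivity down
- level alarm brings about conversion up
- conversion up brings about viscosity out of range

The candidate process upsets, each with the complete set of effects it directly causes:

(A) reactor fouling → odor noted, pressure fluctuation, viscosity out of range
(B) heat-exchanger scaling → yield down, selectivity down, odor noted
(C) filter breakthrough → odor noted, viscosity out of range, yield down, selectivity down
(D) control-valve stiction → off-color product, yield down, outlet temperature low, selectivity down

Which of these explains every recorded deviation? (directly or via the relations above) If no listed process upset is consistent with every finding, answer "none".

Checking each candidate against the observations:
(A) reactor fouling — odor noted yes; yield down NO; off-color product NO; selectivity down NO; viscosity out of range yes
(B) heat-exchanger scaling — does not account for off-color product, viscosity out of range
(C) filter breakthrough — odor noted yes; yield down yes; off-color product NO; selectivity down yes; viscosity out of range yes
(D) control-valve stiction — odor noted NO; yield down yes; off-color product yes; selectivity down yes; viscosity out of range NO
Every candidate fails on at least one observation.

none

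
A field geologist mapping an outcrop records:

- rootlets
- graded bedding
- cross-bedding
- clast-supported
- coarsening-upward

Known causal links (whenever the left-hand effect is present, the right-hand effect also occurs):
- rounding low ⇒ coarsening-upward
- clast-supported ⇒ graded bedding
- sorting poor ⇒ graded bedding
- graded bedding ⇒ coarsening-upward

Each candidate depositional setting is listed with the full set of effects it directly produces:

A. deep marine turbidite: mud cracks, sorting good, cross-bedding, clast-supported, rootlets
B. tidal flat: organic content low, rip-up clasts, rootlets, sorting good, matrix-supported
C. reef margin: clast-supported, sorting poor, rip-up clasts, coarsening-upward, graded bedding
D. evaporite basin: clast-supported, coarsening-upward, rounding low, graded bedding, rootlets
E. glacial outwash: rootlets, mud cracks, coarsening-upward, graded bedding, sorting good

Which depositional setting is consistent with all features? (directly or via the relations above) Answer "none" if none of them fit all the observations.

A

Testing each hypothesis:
(A) deep marine turbidite — accounts for every observation (graded bedding through clast-supported → graded bedding)
(B) tidal flat — rootlets yes; graded bedding NO; cross-bedding NO; clast-supported NO; coarsening-upward NO
(C) reef margin — does not account for rootlets, cross-bedding
(D) evaporite basin — rootlets yes; graded bedding yes; cross-bedding NO; clast-supported yes; coarsening-upward yes
(E) glacial outwash — does not account for cross-bedding, clast-supported
(A) alone accounts for all the evidence.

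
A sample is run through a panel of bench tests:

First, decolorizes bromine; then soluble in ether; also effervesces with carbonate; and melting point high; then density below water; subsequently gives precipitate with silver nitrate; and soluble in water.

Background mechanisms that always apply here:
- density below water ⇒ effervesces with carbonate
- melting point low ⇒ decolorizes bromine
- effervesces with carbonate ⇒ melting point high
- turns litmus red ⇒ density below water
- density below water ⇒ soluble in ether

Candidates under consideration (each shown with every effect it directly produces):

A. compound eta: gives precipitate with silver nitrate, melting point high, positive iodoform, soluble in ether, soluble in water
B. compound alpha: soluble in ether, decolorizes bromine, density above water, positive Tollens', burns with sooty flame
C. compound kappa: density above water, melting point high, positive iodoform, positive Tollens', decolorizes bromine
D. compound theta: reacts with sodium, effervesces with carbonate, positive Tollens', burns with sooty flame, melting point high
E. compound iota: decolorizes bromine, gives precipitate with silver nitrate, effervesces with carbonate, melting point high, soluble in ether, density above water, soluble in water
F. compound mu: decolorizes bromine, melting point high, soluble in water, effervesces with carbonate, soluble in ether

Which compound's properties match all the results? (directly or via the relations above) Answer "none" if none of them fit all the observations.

none

Testing each hypothesis:
(A) compound eta — decolorizes bromine -; soluble in ether +; effervesces with carbonate -; melting point high +; density below water -; gives precipitate with silver nitrate +; soluble in water +
(B) compound alpha — decolorizes bromine +; soluble in ether +; effervesces with carbonate -; melting point high -; density below water -; gives precipitate with silver nitrate -; soluble in water -
(C) compound kappa — fails on soluble in ether, effervesces with carbonate, density below water, gives precipitate with silver nitrate, soluble in water (predicts density above water, not density below water)
(D) compound theta — does not account for decolorizes bromine, soluble in ether, density below water, gives precipitate with silver nitrate, soluble in water
(E) compound iota — fails on density below water (predicts density above water, not density below water)
(F) compound mu — decolorizes bromine +; soluble in ether +; effervesces with carbonate +; melting point high +; density below water -; gives precipitate with silver nitrate -; soluble in water +
Every candidate fails on at least one observation.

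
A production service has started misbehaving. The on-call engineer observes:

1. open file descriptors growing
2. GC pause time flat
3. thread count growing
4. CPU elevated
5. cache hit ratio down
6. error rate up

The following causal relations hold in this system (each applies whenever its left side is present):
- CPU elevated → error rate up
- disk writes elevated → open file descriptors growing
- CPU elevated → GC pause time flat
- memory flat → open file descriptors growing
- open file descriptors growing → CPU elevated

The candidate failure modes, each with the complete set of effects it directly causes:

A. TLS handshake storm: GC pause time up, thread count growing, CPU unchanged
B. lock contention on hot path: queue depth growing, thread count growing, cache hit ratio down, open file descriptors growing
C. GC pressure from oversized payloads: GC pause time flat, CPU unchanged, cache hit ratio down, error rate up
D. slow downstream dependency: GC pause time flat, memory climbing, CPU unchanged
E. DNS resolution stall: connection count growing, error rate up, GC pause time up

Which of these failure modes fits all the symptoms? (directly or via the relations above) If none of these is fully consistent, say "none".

For each candidate, compare predicted effects to what was observed:
(A) TLS handshake storm — fails on open file descriptors growing, GC pause time flat, CPU elevated, cache hit ratio down, error rate up (predicts GC pause time up, not GC pause time flat; predicts CPU unchanged, not CPU elevated)
(B) lock contention on hot path — open file descriptors growing ✓; GC pause time flat ✓ (through open file descriptors growing → CPU elevated → GC pause time flat); thread count growing ✓; CPU elevated ✓ (through open file descriptors growing → CPU elevated); cache hit ratio down ✓; error rate up ✓ (through open file descriptors growing → CPU elevated → error rate up)
(C) GC pressure from oversized payloads — open file descriptors growing ✗; GC pause time flat ✓; thread count growing ✗; CPU elevated ✗; cache hit ratio down ✓; error rate up ✓
(D) slow downstream dependency — open file descriptors growing ✗; GC pause time flat ✓; thread count growing ✗; CPU elevated ✗; cache hit ratio down ✗; error rate up ✗
(E) DNS resolution stall — fails on open file descriptors growing, GC pause time flat, thread count growing, CPU elevated, cache hit ratio down (predicts GC pause time up, not GC pause time flat)
(B) alone accounts for all the evidence.

B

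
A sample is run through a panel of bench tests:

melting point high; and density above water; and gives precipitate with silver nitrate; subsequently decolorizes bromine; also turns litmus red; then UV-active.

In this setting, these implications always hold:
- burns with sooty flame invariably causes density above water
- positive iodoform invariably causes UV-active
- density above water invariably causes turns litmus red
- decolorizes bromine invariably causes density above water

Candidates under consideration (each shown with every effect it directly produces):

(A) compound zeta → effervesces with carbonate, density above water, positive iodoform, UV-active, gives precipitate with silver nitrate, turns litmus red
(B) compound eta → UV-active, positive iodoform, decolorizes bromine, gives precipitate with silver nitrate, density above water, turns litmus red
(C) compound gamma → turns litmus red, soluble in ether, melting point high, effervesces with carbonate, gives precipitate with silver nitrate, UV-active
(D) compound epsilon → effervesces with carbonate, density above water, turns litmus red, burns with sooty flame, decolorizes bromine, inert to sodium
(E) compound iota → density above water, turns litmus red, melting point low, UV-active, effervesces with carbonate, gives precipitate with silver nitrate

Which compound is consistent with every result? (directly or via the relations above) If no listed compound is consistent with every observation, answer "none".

none

Testing each hypothesis:
(A) compound zeta — does not account for melting point high, decolorizes bromine
(B) compound eta — melting point high miss; density above water match; gives precipitate with silver nitrate match; decolorizes bromine match; turns litmus red match; UV-active match
(C) compound gamma — does not account for density above water, decolorizes bromine
(D) compound epsilon — does not account for melting point high, gives precipitate with silver nitrate, UV-active
(E) compound iota — fails on melting point high, decolorizes bromine (predicts melting point low, not melting point high)
Every candidate fails on at least one observation.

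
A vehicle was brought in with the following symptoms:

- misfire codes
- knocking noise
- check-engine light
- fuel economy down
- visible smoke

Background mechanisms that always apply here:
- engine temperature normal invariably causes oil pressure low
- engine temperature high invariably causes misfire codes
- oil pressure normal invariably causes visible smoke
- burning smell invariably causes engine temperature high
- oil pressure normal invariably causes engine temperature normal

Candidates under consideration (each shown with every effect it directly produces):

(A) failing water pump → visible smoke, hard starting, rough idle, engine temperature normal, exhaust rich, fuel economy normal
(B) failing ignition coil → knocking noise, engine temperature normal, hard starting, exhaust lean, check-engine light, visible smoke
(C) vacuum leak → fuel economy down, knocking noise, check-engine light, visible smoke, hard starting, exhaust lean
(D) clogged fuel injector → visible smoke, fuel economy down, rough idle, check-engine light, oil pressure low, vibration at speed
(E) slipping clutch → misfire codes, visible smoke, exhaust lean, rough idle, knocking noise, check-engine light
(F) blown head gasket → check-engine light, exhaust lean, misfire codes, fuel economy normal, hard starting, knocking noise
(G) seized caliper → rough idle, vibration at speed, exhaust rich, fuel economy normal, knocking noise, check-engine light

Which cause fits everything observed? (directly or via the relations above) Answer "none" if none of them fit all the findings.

none

Per-candidate check:
(A) failing water pump — fails on misfire codes, knocking noise, check-engine light, fuel economy down (predicts fuel economy normal, not fuel economy down)
(B) failing ignition coil — misfire codes NO; knocking noise yes; check-engine light yes; fuel economy down NO; visible smoke yes
(C) vacuum leak — misfire codes NO; knocking noise yes; check-engine light yes; fuel economy down yes; visible smoke yes
(D) clogged fuel injector — does not account for misfire codes, knocking noise
(E) slipping clutch — does not account for fuel economy down
(F) blown head gasket — fails on fuel economy down, visible smoke (predicts fuel economy normal, not fuel economy down)
(G) seized caliper — misfire codes NO; knocking noise yes; check-engine light yes; fuel economy down NO; visible smoke NO
Every candidate fails on at least one observation.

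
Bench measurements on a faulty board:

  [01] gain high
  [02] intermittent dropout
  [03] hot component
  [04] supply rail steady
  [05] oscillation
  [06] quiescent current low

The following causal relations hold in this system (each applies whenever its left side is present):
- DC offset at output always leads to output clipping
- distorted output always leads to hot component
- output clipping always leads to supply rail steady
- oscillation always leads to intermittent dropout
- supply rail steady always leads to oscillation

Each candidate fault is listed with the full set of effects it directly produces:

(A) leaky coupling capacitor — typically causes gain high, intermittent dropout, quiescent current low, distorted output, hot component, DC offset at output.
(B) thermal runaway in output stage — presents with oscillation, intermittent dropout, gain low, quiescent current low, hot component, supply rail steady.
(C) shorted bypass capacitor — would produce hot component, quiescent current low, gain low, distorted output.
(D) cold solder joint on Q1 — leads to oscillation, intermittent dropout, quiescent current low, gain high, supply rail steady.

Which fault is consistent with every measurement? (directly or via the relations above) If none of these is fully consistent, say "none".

Checking each candidate against the observations:
(A) leaky coupling capacitor — gain high yes; intermittent dropout yes; hot component yes; supply rail steady yes (by DC offset at output → output clipping → supply rail steady); oscillation yes (by DC offset at output → output clipping → supply rail steady → oscillation); quiescent current low yes
(B) thermal runaway in output stage — fails on gain high (predicts gain low, not gain high)
(C) shorted bypass capacitor — gain high NO; intermittent dropout NO; hot component yes; supply rail steady NO; oscillation NO; quiescent current low yes
(D) cold solder joint on Q1 — does not account for hot component
(A) alone accounts for all the evidence.

A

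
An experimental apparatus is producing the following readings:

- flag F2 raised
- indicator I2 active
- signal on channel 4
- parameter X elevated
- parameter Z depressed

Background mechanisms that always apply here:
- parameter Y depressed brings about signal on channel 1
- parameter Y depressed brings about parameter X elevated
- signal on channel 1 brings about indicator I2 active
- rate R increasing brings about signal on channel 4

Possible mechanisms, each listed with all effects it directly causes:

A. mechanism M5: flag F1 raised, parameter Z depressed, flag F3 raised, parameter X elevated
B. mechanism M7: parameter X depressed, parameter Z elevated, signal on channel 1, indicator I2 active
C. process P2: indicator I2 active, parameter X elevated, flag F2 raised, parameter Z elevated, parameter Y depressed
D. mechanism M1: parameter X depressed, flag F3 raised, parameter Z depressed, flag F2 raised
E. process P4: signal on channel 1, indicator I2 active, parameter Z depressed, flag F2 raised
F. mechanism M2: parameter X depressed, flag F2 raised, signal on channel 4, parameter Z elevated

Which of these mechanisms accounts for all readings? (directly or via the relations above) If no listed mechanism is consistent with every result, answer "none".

Per-candidate check:
(A) mechanism M5 — does not account for flag F2 raised, indicator I2 active, signal on channel 4
(B) mechanism M7 — fails on flag F2 raised, signal on channel 4, parameter X elevated, parameter Z depressed (predicts parameter X depressed, not parameter X elevated; predicts parameter Z elevated, not parameter Z depressed)
(C) process P2 — flag F2 raised match; indicator I2 active match; signal on channel 4 miss; parameter X elevated match; parameter Z depressed miss
(D) mechanism M1 — fails on indicator I2 active, signal on channel 4, parameter X elevated (predicts parameter X depressed, not parameter X elevated)
(E) process P4 — flag F2 raised match; indicator I2 active match; signal on channel 4 miss; parameter X elevated miss; parameter Z depressed match
(F) mechanism M2 — fails on indicator I2 active, parameter X elevated, parameter Z depressed (predicts parameter X depressed, not parameter X elevated; predicts parameter Z elevated, not parameter Z depressed)
Every candidate fails on at least one observation.

none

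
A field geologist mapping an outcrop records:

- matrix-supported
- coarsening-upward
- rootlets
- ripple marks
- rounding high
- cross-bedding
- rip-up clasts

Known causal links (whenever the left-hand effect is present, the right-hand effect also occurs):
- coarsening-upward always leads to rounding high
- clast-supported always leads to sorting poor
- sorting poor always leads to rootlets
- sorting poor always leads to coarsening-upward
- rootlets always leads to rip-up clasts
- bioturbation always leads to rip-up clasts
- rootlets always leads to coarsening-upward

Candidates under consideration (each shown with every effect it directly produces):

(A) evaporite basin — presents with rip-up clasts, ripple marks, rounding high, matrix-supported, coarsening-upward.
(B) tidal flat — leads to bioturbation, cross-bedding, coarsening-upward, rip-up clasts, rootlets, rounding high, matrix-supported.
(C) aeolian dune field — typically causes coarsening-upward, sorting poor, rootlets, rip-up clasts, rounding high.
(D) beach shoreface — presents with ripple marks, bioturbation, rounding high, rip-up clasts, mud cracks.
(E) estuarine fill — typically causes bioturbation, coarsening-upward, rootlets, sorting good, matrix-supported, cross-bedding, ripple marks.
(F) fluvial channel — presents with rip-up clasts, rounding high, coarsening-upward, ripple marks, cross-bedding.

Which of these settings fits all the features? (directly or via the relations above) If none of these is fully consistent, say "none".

E

Checking each candidate against the observations:
(A) evaporite basin — does not account for rootlets, cross-bedding
(B) tidal flat — matrix-supported ✓; coarsening-upward ✓; rootlets ✓; ripple marks ✗; rounding high ✓; cross-bedding ✓; rip-up clasts ✓
(C) aeolian dune field — does not account for matrix-supported, ripple marks, cross-bedding
(D) beach shoreface — matrix-supported ✗; coarsening-upward ✗; rootlets ✗; ripple marks ✓; rounding high ✓; cross-bedding ✗; rip-up clasts ✓
(E) estuarine fill — accounts for every observation (rounding high via coarsening-upward → rounding high)
(F) fluvial channel — does not account for matrix-supported, rootlets
(E) alone accounts for all the evidence.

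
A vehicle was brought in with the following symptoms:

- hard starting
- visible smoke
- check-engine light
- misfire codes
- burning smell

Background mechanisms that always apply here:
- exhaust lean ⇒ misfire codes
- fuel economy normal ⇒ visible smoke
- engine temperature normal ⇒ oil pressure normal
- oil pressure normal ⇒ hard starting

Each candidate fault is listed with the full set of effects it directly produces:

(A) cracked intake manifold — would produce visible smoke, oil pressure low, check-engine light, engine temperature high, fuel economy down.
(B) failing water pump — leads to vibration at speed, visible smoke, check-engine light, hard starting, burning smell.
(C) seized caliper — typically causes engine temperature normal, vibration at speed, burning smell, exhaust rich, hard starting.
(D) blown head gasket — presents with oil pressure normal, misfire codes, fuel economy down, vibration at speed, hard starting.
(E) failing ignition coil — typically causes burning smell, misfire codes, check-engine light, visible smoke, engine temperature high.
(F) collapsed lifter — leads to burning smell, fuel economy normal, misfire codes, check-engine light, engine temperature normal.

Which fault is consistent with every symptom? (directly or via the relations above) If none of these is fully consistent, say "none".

F

Testing each hypothesis:
(A) cracked intake manifold — does not account for hard starting, misfire codes, burning smell
(B) failing water pump — hard starting +; visible smoke +; check-engine light +; misfire codes -; burning smell +
(C) seized caliper — hard starting +; visible smoke -; check-engine light -; misfire codes -; burning smell +
(D) blown head gasket — does not account for visible smoke, check-engine light, burning smell
(E) failing ignition coil — hard starting -; visible smoke +; check-engine light +; misfire codes +; burning smell +
(F) collapsed lifter — accounts for every observation (hard starting via engine temperature normal → oil pressure normal → hard starting)
(F) is the only candidate with no mismatches.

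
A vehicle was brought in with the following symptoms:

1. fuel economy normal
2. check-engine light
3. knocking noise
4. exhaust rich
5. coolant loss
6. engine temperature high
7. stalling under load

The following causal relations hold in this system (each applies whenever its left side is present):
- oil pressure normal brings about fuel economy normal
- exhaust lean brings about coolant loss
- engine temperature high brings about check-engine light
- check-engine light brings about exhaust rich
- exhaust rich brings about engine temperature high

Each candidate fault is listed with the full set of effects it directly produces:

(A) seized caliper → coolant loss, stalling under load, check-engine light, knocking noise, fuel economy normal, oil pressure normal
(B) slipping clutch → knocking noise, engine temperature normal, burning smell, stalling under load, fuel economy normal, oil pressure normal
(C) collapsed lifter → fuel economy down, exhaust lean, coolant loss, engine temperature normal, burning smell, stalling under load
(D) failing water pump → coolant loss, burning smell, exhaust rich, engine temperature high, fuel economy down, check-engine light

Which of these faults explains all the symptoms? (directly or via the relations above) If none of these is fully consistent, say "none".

Checking each candidate against the observations:
(A) seized caliper — accounts for every observation (exhaust rich by check-engine light → exhaust rich)
(B) slipping clutch — fuel economy normal yes; check-engine light NO; knocking noise yes; exhaust rich NO; coolant loss NO; engine temperature high NO; stalling under load yes
(C) collapsed lifter — fails on fuel economy normal, check-engine light, knocking noise, exhaust rich, engine temperature high (predicts fuel economy down, not fuel economy normal; predicts exhaust lean, not exhaust rich; predicts engine temperature normal, not engine temperature high)
(D) failing water pump — fuel economy normal NO; check-engine light yes; knocking noise NO; exhaust rich yes; coolant loss yes; engine temperature high yes; stalling under load NO
(A) alone accounts for all the evidence.

A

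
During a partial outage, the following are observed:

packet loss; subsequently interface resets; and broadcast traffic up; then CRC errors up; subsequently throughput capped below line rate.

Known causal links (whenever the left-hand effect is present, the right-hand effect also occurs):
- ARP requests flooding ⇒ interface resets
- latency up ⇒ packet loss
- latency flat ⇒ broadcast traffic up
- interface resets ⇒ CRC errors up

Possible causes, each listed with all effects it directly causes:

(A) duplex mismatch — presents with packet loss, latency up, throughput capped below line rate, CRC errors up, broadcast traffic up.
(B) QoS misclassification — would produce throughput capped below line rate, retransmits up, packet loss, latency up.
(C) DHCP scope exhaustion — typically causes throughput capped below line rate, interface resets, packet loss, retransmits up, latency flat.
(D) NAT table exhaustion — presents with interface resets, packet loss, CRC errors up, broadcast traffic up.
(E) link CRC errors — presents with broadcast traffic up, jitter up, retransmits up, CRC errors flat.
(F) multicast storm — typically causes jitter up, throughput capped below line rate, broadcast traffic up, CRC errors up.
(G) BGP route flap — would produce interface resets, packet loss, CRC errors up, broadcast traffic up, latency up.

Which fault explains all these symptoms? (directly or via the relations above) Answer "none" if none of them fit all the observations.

For each candidate, compare predicted effects to what was observed:
(A) duplex mismatch — packet loss yes; interface resets NO; broadcast traffic up yes; CRC errors up yes; throughput capped below line rate yes
(B) QoS misclassification — does not account for interface resets, broadcast traffic up, CRC errors up
(C) DHCP scope exhaustion — packet loss yes; interface resets yes; broadcast traffic up yes (via latency flat → broadcast traffic up); CRC errors up yes (via interface resets → CRC errors up); throughput capped below line rate yes
(D) NAT table exhaustion — packet loss yes; interface resets yes; broadcast traffic up yes; CRC errors up yes; throughput capped below line rate NO
(E) link CRC errors — packet loss NO; interface resets NO; broadcast traffic up yes; CRC errors up NO; throughput capped below line rate NO
(F) multicast storm — does not account for packet loss, interface resets
(G) BGP route flap — packet loss yes; interface resets yes; broadcast traffic up yes; CRC errors up yes; throughput capped below line rate NO
Only (C) is consistent with every observation.

C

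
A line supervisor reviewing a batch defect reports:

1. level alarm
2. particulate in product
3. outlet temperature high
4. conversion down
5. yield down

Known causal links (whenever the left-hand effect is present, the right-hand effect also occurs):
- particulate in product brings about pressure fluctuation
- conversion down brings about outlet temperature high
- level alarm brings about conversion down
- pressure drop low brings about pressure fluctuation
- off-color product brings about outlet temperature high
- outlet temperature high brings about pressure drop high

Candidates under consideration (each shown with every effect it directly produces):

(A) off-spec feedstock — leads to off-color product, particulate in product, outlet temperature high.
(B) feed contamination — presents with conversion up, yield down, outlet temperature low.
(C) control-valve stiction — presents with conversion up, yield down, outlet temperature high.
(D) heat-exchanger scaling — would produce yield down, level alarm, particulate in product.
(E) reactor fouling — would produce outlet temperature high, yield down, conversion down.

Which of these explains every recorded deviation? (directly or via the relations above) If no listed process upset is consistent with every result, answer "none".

D

Per-candidate check:
(A) off-spec feedstock — level alarm -; particulate in product +; outlet temperature high +; conversion down -; yield down -
(B) feed contamination — level alarm -; particulate in product -; outlet temperature high -; conversion down -; yield down +
(C) control-valve stiction — level alarm -; particulate in product -; outlet temperature high +; conversion down -; yield down +
(D) heat-exchanger scaling — level alarm +; particulate in product +; outlet temperature high + (via level alarm → conversion down → outlet temperature high); conversion down + (via level alarm → conversion down); yield down +
(E) reactor fouling — level alarm -; particulate in product -; outlet temperature high +; conversion down +; yield down +
Only (D) is consistent with every observation.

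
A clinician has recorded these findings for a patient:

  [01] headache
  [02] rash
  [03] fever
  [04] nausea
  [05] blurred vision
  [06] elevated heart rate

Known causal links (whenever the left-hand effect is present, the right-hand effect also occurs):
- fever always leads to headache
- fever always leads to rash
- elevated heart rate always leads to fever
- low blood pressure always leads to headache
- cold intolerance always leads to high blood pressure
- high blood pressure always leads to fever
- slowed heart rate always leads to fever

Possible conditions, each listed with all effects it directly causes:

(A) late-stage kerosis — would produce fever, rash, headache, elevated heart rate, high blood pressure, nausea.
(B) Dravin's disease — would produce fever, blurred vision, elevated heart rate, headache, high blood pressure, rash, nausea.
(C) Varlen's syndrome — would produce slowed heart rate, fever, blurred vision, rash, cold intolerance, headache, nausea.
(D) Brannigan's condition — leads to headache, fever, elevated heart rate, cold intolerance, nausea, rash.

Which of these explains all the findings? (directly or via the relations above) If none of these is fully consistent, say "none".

Testing each hypothesis:
(A) late-stage kerosis — does not account for blurred vision
(B) Dravin's disease — accounts for every observation
(C) Varlen's syndrome — fails on elevated heart rate (predicts slowed heart rate, not elevated heart rate)
(D) Brannigan's condition — headache +; rash +; fever +; nausea +; blurred vision -; elevated heart rate +
(B) alone accounts for all the evidence.

B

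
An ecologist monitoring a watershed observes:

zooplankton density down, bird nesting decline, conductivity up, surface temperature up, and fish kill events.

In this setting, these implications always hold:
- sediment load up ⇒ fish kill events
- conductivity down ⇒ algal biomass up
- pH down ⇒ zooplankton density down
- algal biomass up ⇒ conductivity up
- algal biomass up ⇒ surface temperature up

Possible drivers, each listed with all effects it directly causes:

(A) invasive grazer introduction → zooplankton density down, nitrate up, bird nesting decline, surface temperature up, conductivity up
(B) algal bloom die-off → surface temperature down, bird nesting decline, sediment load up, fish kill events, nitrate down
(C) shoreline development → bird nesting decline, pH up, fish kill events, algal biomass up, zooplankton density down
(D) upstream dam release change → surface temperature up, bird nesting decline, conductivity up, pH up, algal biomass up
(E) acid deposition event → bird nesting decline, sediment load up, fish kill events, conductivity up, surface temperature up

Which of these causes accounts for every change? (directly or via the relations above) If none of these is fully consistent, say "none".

C

For each candidate, compare predicted effects to what was observed:
(A) invasive grazer introduction — zooplankton density down ✓; bird nesting decline ✓; conductivity up ✓; surface temperature up ✓; fish kill events ✗
(B) algal bloom die-off — fails on zooplankton density down, conductivity up, surface temperature up (predicts surface temperature down, not surface temperature up)
(C) shoreline development — zooplankton density down ✓; bird nesting decline ✓; conductivity up ✓ (by algal biomass up → conductivity up); surface temperature up ✓ (by algal biomass up → surface temperature up); fish kill events ✓
(D) upstream dam release change — does not account for zooplankton density down, fish kill events
(E) acid deposition event — zooplankton density down ✗; bird nesting decline ✓; conductivity up ✓; surface temperature up ✓; fish kill events ✓
(C) is the only candidate with no mismatches.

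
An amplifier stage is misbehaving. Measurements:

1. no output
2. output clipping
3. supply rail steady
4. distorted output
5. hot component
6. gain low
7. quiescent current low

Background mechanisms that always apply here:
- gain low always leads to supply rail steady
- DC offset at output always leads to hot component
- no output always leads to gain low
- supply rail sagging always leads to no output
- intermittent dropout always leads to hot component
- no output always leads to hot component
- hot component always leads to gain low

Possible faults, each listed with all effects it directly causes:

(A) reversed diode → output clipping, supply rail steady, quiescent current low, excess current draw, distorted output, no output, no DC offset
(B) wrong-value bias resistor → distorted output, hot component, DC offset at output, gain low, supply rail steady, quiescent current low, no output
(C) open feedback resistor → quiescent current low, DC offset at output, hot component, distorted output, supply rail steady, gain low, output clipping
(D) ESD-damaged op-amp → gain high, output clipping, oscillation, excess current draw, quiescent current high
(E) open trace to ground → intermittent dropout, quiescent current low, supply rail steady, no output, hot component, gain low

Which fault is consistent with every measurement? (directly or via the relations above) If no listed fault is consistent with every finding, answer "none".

Testing each hypothesis:
(A) reversed diode — no output match; output clipping match; supply rail steady match; distorted output match; hot component match (by no output → hot component); gain low match (by no output → gain low); quiescent current low match
(B) wrong-value bias resistor — no output match; output clipping miss; supply rail steady match; distorted output match; hot component match; gain low match; quiescent current low match
(C) open feedback resistor — no output miss; output clipping match; supply rail steady match; distorted output match; hot component match; gain low match; quiescent current low match
(D) ESD-damaged op-amp — fails on no output, supply rail steady, distorted output, hot component, gain low, quiescent current low (predicts gain high, not gain low; predicts quiescent current high, not quiescent current low)
(E) open trace to ground — no output match; output clipping miss; supply rail steady match; distorted output miss; hot component match; gain low match; quiescent current low match
(A) is the only candidate with no mismatches.

A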